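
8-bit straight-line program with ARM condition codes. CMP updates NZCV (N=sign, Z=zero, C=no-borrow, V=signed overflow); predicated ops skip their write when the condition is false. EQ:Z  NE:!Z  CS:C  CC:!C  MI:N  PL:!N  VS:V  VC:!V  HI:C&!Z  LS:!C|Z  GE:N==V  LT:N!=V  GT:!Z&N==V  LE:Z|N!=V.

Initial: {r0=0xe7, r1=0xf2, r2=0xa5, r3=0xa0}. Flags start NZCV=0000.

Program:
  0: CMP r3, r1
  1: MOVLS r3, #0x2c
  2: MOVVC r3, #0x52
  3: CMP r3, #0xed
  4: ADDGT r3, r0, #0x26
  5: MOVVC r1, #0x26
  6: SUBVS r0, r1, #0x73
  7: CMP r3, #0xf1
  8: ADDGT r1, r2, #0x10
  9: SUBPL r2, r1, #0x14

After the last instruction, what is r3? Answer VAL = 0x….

[0] flags=1000 → (cmp)
[1] flags=1000 LS?T → r3=0x2c
[2] flags=1000 VC?T → r3=0x52
[3] flags=0000 → (cmp)
[4] flags=0000 GT?T → r3=0x0d
[5] flags=0000 VC?T → r1=0x26
[6] flags=0000 VS?F → skip
[7] flags=0000 → (cmp)
[8] flags=0000 GT?T → r1=0xb5
[9] flags=0000 PL?T → r2=0xa1

VAL = 0x0d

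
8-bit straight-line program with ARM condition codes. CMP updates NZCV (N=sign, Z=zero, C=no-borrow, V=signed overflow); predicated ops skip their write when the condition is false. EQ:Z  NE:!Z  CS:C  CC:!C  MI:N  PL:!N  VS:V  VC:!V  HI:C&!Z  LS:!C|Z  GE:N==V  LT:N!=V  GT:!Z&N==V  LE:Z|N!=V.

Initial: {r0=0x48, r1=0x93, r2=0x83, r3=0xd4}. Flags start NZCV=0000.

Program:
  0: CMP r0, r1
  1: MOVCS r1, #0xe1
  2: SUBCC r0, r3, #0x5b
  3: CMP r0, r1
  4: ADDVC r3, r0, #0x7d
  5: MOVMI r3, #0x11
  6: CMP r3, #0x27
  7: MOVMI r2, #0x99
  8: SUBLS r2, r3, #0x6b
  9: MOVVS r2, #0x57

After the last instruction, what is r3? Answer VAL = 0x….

[0] flags=1001 → (cmp)
[1] flags=1001 CS?F → skip
[2] flags=1001 CC?T → r0=0x79
[3] flags=1001 → (cmp)
[4] flags=1001 VC?F → skip
[5] flags=1001 MI?T → r3=0x11
[6] flags=1000 → (cmp)
[7] flags=1000 MI?T → r2=0x99
[8] flags=1000 LS?T → r2=0xa6
[9] flags=1000 VS?F → skip

VAL = 0x11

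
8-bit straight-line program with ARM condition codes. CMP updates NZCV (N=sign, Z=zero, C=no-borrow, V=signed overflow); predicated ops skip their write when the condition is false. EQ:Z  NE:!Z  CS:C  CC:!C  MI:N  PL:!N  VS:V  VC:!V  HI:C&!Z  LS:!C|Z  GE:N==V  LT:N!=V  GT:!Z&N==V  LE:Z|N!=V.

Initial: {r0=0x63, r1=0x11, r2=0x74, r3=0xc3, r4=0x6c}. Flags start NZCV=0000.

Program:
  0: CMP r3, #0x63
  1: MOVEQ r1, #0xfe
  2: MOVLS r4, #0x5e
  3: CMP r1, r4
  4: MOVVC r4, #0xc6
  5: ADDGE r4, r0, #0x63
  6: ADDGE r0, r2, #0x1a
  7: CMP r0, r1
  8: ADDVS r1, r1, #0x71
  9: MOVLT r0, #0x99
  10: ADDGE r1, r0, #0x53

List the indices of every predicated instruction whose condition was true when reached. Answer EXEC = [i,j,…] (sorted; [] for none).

[0] flags=0011 → (cmp)
[1] flags=0011 EQ?F → skip
[2] flags=0011 LS?F → skip
[3] flags=1000 → (cmp)
[4] flags=1000 VC?T → r4=0xc6
[5] flags=1000 GE?F → skip
[6] flags=1000 GE?F → skip
[7] flags=0010 → (cmp)
[8] flags=0010 VS?F → skip
[9] flags=0010 LT?F → skip
[10] flags=0010 GE?T → r1=0xb6

EXEC = [4,10]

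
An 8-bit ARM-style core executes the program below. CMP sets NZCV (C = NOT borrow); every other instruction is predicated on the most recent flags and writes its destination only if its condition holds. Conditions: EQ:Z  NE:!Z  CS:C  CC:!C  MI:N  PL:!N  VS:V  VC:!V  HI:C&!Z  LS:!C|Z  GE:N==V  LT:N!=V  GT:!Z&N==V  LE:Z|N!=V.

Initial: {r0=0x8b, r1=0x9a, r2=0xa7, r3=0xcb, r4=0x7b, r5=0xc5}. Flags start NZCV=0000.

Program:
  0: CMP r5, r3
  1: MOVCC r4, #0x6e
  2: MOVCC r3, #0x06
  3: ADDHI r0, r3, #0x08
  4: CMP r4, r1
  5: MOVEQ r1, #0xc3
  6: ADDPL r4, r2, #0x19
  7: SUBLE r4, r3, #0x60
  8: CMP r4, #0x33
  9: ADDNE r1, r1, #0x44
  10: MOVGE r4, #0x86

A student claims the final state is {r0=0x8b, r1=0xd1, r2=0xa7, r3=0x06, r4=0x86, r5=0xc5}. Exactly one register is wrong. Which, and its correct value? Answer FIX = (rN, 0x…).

0: ✓ CMP  NZCV=1000
1: ✓ MOVCC  r4←0x6e
2: ✓ MOVCC  r3←0x06
3: · ADDHI
4: ✓ CMP  NZCV=1001
5: · MOVEQ
6: · ADDPL
7: · SUBLE
8: ✓ CMP  NZCV=0010
9: ✓ ADDNE  r1←0xde
10: ✓ MOVGE  r4←0x86

FIX = (r1, 0xde)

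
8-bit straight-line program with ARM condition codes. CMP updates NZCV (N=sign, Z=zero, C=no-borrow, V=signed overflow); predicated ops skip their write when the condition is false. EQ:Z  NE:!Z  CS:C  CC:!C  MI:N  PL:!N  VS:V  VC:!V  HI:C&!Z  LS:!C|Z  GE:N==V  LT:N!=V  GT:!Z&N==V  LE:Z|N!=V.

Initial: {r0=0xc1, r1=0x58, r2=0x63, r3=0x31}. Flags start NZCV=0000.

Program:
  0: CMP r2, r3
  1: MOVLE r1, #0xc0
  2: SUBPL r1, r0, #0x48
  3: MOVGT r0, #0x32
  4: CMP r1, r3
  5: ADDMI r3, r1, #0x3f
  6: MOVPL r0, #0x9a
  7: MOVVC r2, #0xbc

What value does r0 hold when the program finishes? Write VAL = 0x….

VAL = 0x9a

0: ✓ CMP  NZCV=0010
1: · MOVLE
2: ✓ SUBPL  r1←0x79
3: ✓ MOVGT  r0←0x32
4: ✓ CMP  NZCV=0010
5: · ADDMI
6: ✓ MOVPL  r0←0x9a
7: ✓ MOVVC  r2←0xbc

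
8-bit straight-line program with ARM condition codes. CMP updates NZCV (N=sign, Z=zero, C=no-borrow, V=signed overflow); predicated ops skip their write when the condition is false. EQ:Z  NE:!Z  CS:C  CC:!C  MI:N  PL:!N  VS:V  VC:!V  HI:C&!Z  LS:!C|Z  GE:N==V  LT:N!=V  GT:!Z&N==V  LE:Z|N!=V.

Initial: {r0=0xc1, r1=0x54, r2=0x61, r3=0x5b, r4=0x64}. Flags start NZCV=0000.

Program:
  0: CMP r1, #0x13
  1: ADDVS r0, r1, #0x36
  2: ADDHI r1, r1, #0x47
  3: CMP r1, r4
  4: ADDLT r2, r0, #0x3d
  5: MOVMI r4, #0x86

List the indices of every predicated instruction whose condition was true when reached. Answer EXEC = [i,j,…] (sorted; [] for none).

0: ✓ CMP  NZCV=0010
1: · ADDVS
2: ✓ ADDHI  r1←0x9b
3: ✓ CMP  NZCV=0011
4: ✓ ADDLT  r2←0xfe
5: · MOVMI

EXEC = [2,4]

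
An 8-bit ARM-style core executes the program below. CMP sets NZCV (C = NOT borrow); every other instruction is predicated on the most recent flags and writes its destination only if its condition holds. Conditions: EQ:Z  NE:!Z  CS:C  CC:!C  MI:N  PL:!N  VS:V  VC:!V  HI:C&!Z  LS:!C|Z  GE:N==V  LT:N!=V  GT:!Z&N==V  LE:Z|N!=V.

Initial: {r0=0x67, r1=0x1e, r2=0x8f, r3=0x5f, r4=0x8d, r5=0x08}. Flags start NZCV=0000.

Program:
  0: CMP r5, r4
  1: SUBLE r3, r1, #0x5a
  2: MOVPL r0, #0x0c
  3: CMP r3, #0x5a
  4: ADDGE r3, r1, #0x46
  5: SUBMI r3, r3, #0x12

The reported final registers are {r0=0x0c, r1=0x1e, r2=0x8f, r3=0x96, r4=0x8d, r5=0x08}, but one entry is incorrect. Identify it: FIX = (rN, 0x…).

[0] flags=0000 → (cmp)
[1] flags=0000 LE?F → skip
[2] flags=0000 PL?T → r0=0x0c
[3] flags=0010 → (cmp)
[4] flags=0010 GE?T → r3=0x64
[5] flags=0010 MI?F → skip

FIX = (r3, 0x64)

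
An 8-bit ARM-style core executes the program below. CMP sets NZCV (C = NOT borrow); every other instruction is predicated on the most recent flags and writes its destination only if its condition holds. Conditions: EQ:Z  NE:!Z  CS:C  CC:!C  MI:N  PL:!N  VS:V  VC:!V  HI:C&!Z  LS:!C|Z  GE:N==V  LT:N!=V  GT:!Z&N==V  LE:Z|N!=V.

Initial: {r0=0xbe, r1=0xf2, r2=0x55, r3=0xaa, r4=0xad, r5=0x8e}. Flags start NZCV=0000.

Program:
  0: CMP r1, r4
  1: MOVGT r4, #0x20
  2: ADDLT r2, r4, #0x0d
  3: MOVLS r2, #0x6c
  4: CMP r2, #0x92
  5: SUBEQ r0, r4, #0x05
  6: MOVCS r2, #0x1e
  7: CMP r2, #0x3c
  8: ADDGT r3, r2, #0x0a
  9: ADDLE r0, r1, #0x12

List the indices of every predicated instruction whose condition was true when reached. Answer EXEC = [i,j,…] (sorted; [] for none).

[0] flags=0010 → (cmp)
[1] flags=0010 GT?T → r4=0x20
[2] flags=0010 LT?F → skip
[3] flags=0010 LS?F → skip
[4] flags=1001 → (cmp)
[5] flags=1001 EQ?F → skip
[6] flags=1001 CS?F → skip
[7] flags=0010 → (cmp)
[8] flags=0010 GT?T → r3=0x5f
[9] flags=0010 LE?F → skip

EXEC = [1,8]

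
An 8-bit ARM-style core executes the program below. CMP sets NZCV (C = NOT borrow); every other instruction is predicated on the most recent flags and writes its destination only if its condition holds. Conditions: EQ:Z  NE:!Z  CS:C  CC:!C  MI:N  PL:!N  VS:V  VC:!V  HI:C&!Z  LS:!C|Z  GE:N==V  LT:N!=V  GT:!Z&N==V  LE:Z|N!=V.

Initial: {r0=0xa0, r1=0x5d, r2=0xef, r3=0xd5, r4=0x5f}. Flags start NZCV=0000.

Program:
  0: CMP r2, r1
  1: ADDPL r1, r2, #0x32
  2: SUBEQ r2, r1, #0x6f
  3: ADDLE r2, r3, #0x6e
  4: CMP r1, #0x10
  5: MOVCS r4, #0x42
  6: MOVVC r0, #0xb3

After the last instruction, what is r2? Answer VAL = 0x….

VAL = 0x43

0: ✓ CMP  NZCV=1010
1: · ADDPL
2: · SUBEQ
3: ✓ ADDLE  r2←0x43
4: ✓ CMP  NZCV=0010
5: ✓ MOVCS  r4←0x42
6: ✓ MOVVC  r0←0xb3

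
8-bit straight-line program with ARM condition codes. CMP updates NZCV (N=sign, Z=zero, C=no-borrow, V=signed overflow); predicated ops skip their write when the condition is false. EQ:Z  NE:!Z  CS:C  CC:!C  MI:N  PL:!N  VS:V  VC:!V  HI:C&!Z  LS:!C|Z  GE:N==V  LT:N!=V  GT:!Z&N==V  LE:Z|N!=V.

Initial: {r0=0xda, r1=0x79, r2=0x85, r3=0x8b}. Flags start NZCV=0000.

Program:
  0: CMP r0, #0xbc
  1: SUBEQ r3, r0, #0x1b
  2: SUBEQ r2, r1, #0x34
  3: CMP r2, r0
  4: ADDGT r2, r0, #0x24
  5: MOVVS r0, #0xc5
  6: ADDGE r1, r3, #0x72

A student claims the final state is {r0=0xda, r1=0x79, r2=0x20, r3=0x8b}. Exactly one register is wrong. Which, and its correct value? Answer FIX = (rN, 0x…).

0: ✓ CMP  NZCV=0010
1: · SUBEQ
2: · SUBEQ
3: ✓ CMP  NZCV=1000
4: · ADDGT
5: · MOVVS
6: · ADDGE

FIX = (r2, 0x85)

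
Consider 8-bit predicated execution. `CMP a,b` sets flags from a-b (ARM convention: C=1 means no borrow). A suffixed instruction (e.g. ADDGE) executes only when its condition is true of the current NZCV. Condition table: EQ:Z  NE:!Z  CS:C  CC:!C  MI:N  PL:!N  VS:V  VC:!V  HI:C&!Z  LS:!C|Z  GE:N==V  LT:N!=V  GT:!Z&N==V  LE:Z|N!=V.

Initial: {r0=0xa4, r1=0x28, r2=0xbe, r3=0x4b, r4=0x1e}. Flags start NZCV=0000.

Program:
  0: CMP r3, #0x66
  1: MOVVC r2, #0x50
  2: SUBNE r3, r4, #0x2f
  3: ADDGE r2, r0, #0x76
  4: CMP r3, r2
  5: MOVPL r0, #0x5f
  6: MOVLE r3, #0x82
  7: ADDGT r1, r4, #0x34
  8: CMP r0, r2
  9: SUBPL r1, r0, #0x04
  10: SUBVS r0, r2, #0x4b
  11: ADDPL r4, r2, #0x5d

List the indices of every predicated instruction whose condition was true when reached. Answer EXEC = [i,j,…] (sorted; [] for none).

[0] flags=1000 → (cmp)
[1] flags=1000 VC?T → r2=0x50
[2] flags=1000 NE?T → r3=0xef
[3] flags=1000 GE?F → skip
[4] flags=1010 → (cmp)
[5] flags=1010 PL?F → skip
[6] flags=1010 LE?T → r3=0x82
[7] flags=1010 GT?F → skip
[8] flags=0011 → (cmp)
[9] flags=0011 PL?T → r1=0xa0
[10] flags=0011 VS?T → r0=0x05
[11] flags=0011 PL?T → r4=0xad

EXEC = [1,2,6,9,10,11]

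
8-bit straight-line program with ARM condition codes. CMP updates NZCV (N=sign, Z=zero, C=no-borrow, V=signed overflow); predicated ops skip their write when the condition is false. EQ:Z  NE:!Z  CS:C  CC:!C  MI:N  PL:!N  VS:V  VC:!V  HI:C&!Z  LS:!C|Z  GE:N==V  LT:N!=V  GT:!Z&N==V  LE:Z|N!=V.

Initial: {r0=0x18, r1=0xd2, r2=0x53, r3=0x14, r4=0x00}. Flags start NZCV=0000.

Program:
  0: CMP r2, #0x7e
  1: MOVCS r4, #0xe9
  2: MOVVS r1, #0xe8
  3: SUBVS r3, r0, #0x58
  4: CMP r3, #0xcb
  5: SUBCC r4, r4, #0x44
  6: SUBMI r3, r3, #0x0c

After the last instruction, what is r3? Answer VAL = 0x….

0: ✓ CMP  NZCV=1000
1: · MOVCS
2: · MOVVS
3: · SUBVS
4: ✓ CMP  NZCV=0000
5: ✓ SUBCC  r4←0xbc
6: · SUBMI

VAL = 0x14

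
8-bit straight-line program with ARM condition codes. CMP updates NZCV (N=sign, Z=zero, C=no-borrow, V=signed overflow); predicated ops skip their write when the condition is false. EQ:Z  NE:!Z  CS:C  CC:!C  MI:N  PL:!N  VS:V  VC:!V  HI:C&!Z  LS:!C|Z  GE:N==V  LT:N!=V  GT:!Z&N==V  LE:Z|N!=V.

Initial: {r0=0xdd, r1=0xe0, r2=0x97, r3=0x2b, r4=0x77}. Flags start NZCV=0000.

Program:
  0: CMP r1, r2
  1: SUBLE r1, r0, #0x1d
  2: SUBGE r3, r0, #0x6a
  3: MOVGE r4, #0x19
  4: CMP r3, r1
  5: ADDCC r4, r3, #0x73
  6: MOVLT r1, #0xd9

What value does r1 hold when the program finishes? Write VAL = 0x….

VAL = 0xe0

[0] flags=0010 → (cmp)
[1] flags=0010 LE?F → skip
[2] flags=0010 GE?T → r3=0x73
[3] flags=0010 GE?T → r4=0x19
[4] flags=1001 → (cmp)
[5] flags=1001 CC?T → r4=0xe6
[6] flags=1001 LT?F → skip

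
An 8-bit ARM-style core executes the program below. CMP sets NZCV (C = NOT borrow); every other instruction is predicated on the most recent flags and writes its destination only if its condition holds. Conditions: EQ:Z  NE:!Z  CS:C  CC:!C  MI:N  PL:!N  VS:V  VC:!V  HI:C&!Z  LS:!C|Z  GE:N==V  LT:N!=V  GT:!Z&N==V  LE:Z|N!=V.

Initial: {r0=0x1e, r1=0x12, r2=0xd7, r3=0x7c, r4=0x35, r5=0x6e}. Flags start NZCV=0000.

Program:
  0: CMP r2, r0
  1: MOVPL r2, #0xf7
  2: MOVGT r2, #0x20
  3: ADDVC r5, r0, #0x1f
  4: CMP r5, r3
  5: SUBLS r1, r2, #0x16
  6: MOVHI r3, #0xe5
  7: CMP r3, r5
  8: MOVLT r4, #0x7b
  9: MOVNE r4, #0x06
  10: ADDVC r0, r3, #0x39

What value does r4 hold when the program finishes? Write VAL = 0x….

VAL = 0x06

[0] flags=1010 → (cmp)
[1] flags=1010 PL?F → skip
[2] flags=1010 GT?F → skip
[3] flags=1010 VC?T → r5=0x3d
[4] flags=1000 → (cmp)
[5] flags=1000 LS?T → r1=0xc1
[6] flags=1000 HI?F → skip
[7] flags=0010 → (cmp)
[8] flags=0010 LT?F → skip
[9] flags=0010 NE?T → r4=0x06
[10] flags=0010 VC?T → r0=0xb5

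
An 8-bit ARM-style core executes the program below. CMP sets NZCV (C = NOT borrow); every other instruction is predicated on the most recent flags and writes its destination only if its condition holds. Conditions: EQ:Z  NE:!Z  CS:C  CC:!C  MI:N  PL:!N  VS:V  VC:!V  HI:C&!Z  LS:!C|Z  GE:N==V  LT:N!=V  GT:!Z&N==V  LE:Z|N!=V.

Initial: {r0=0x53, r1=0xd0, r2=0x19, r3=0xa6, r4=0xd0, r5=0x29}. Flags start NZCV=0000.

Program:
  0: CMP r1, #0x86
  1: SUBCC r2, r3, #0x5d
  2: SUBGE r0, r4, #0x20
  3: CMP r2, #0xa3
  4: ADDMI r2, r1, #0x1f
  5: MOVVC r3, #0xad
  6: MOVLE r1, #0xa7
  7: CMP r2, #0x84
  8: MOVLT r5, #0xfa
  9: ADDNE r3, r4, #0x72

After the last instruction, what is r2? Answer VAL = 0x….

0: ✓ CMP  NZCV=0010
1: · SUBCC
2: ✓ SUBGE  r0←0xb0
3: ✓ CMP  NZCV=0000
4: · ADDMI
5: ✓ MOVVC  r3←0xad
6: · MOVLE
7: ✓ CMP  NZCV=1001
8: · MOVLT
9: ✓ ADDNE  r3←0x42

VAL = 0x19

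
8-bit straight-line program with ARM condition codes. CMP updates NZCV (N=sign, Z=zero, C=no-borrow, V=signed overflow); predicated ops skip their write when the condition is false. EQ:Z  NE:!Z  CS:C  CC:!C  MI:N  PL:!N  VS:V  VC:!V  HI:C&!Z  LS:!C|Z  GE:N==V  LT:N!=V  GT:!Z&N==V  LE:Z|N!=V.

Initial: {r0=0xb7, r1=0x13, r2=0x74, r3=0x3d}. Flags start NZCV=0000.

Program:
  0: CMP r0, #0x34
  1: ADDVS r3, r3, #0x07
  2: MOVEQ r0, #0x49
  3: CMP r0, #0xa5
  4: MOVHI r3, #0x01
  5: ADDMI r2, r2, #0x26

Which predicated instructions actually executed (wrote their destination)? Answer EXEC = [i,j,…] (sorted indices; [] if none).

EXEC = [4]

[0] flags=1010 → (cmp)
[1] flags=1010 VS?F → skip
[2] flags=1010 EQ?F → skip
[3] flags=0010 → (cmp)
[4] flags=0010 HI?T → r3=0x01
[5] flags=0010 MI?F → skip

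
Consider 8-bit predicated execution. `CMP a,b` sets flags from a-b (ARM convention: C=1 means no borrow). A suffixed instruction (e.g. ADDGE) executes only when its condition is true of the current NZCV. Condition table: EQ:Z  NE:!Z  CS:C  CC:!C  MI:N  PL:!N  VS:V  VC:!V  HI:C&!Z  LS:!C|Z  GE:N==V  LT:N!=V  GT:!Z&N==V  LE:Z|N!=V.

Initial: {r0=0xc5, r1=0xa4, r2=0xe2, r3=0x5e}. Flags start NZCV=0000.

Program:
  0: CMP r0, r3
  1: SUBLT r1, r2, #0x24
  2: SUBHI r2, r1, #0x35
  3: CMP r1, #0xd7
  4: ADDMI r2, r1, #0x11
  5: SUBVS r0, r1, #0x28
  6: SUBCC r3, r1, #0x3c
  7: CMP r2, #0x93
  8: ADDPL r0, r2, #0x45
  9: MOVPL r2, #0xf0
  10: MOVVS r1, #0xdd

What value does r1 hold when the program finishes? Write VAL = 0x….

VAL = 0xbe

[0] flags=0011 → (cmp)
[1] flags=0011 LT?T → r1=0xbe
[2] flags=0011 HI?T → r2=0x89
[3] flags=1000 → (cmp)
[4] flags=1000 MI?T → r2=0xcf
[5] flags=1000 VS?F → skip
[6] flags=1000 CC?T → r3=0x82
[7] flags=0010 → (cmp)
[8] flags=0010 PL?T → r0=0x14
[9] flags=0010 PL?T → r2=0xf0
[10] flags=0010 VS?F → skip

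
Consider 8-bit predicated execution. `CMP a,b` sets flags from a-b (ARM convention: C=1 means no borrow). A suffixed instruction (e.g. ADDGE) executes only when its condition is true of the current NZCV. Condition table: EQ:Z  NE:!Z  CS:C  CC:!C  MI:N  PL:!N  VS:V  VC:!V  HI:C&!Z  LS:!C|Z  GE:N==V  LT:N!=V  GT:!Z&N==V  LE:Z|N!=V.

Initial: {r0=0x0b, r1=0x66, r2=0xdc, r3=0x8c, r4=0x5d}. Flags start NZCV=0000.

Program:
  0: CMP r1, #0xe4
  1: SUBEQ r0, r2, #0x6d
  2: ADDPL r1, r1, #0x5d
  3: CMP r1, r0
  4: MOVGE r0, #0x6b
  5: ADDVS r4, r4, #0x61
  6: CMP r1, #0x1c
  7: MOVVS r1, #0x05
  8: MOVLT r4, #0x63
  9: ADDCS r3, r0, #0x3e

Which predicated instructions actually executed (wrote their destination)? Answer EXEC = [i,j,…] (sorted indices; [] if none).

EXEC = [4,9]

[0] flags=1001 → (cmp)
[1] flags=1001 EQ?F → skip
[2] flags=1001 PL?F → skip
[3] flags=0010 → (cmp)
[4] flags=0010 GE?T → r0=0x6b
[5] flags=0010 VS?F → skip
[6] flags=0010 → (cmp)
[7] flags=0010 VS?F → skip
[8] flags=0010 LT?F → skip
[9] flags=0010 CS?T → r3=0xa9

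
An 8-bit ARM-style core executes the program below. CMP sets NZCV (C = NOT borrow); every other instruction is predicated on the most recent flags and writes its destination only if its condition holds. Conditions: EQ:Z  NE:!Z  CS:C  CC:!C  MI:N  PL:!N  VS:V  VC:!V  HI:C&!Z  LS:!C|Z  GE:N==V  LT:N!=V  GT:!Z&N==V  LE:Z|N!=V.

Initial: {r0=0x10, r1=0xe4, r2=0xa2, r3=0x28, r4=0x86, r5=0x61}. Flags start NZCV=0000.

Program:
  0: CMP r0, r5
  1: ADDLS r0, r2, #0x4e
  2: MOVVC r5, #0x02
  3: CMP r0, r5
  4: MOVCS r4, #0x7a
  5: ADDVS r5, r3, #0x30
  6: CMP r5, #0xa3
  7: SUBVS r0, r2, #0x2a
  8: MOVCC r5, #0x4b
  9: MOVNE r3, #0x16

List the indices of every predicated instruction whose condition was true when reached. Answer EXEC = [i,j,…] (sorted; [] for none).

EXEC = [1,2,4,8,9]

[0] flags=1000 → (cmp)
[1] flags=1000 LS?T → r0=0xf0
[2] flags=1000 VC?T → r5=0x02
[3] flags=1010 → (cmp)
[4] flags=1010 CS?T → r4=0x7a
[5] flags=1010 VS?F → skip
[6] flags=0000 → (cmp)
[7] flags=0000 VS?F → skip
[8] flags=0000 CC?T → r5=0x4b
[9] flags=0000 NE?T → r3=0x16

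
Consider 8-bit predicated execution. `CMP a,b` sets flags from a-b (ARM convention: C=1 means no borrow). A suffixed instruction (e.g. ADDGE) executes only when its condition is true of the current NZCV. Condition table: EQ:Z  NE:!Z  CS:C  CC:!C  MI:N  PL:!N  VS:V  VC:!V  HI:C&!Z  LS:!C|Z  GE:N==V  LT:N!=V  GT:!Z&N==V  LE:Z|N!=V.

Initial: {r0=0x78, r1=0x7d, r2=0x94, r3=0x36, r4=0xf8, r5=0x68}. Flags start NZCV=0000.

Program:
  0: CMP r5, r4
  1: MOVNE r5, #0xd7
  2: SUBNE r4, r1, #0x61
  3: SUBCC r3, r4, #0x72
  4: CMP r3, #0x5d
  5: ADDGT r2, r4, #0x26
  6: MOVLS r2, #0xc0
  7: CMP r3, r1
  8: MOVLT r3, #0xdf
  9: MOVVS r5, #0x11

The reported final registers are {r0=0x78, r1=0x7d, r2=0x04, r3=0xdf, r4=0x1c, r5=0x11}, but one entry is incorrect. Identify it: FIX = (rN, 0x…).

0: ✓ CMP  NZCV=0000
1: ✓ MOVNE  r5←0xd7
2: ✓ SUBNE  r4←0x1c
3: ✓ SUBCC  r3←0xaa
4: ✓ CMP  NZCV=0011
5: · ADDGT
6: · MOVLS
7: ✓ CMP  NZCV=0011
8: ✓ MOVLT  r3←0xdf
9: ✓ MOVVS  r5←0x11

FIX = (r2, 0x94)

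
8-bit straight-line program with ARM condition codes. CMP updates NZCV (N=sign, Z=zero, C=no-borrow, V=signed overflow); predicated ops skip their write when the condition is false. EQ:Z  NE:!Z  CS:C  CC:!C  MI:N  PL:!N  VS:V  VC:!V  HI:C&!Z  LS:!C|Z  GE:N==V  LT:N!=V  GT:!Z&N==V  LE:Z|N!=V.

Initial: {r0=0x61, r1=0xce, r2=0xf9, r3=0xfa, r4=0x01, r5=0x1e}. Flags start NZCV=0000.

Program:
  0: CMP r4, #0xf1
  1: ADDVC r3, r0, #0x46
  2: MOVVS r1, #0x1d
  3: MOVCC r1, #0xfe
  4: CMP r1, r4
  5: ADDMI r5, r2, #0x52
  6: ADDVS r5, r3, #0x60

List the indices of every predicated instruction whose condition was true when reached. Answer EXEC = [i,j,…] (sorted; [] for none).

EXEC = [1,3,5]

[0] flags=0000 → (cmp)
[1] flags=0000 VC?T → r3=0xa7
[2] flags=0000 VS?F → skip
[3] flags=0000 CC?T → r1=0xfe
[4] flags=1010 → (cmp)
[5] flags=1010 MI?T → r5=0x4b
[6] flags=1010 VS?F → skip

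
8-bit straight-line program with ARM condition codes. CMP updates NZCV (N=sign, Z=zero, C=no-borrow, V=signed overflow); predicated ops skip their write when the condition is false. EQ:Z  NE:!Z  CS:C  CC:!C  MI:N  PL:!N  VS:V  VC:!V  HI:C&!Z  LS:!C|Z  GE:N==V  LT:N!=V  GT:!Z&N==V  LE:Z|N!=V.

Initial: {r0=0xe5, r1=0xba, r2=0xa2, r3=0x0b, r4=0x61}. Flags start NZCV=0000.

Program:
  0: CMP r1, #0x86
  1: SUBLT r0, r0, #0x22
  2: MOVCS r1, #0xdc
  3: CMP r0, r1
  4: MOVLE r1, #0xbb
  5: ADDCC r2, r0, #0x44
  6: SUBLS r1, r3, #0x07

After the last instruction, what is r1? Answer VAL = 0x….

0: ✓ CMP  NZCV=0010
1: · SUBLT
2: ✓ MOVCS  r1←0xdc
3: ✓ CMP  NZCV=0010
4: · MOVLE
5: · ADDCC
6: · SUBLS

VAL = 0xdc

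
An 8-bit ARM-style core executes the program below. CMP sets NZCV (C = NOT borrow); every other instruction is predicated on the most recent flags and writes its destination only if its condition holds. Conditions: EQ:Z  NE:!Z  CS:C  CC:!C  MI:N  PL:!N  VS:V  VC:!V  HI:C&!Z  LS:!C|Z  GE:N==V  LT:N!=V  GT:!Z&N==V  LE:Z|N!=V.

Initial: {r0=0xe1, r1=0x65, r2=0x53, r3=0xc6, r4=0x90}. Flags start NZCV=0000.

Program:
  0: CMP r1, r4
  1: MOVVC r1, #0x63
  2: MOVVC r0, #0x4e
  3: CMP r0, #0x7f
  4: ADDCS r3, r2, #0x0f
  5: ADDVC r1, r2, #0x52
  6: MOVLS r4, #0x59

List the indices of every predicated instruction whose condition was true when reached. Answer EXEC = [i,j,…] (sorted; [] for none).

[0] flags=1001 → (cmp)
[1] flags=1001 VC?F → skip
[2] flags=1001 VC?F → skip
[3] flags=0011 → (cmp)
[4] flags=0011 CS?T → r3=0x62
[5] flags=0011 VC?F → skip
[6] flags=0011 LS?F → skip

EXEC = [4]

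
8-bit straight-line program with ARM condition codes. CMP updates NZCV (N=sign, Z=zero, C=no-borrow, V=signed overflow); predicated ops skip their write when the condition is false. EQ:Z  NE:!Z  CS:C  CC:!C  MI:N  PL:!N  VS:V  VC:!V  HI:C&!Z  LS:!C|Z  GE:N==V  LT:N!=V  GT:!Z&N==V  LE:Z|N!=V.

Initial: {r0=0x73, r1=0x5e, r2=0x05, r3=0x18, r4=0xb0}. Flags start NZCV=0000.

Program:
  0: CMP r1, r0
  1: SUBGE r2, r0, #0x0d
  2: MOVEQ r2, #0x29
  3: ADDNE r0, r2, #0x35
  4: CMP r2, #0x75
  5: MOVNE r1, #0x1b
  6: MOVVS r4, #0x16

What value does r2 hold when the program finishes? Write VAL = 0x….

0: ✓ CMP  NZCV=1000
1: · SUBGE
2: · MOVEQ
3: ✓ ADDNE  r0←0x3a
4: ✓ CMP  NZCV=1000
5: ✓ MOVNE  r1←0x1b
6: · MOVVS

VAL = 0x05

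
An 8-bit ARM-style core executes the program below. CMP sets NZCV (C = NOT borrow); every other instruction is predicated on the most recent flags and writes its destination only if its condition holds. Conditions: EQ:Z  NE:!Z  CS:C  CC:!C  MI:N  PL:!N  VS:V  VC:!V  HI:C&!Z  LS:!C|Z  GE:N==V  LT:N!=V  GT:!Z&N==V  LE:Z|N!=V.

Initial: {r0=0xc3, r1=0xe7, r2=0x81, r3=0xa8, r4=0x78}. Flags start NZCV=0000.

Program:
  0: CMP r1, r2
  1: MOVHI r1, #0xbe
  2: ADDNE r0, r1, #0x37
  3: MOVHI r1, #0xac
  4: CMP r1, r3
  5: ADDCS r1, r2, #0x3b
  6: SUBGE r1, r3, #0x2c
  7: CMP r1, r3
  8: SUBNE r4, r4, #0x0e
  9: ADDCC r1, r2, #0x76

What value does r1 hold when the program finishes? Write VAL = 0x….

0: ✓ CMP  NZCV=0010
1: ✓ MOVHI  r1←0xbe
2: ✓ ADDNE  r0←0xf5
3: ✓ MOVHI  r1←0xac
4: ✓ CMP  NZCV=0010
5: ✓ ADDCS  r1←0xbc
6: ✓ SUBGE  r1←0x7c
7: ✓ CMP  NZCV=1001
8: ✓ SUBNE  r4←0x6a
9: ✓ ADDCC  r1←0xf7

VAL = 0xf7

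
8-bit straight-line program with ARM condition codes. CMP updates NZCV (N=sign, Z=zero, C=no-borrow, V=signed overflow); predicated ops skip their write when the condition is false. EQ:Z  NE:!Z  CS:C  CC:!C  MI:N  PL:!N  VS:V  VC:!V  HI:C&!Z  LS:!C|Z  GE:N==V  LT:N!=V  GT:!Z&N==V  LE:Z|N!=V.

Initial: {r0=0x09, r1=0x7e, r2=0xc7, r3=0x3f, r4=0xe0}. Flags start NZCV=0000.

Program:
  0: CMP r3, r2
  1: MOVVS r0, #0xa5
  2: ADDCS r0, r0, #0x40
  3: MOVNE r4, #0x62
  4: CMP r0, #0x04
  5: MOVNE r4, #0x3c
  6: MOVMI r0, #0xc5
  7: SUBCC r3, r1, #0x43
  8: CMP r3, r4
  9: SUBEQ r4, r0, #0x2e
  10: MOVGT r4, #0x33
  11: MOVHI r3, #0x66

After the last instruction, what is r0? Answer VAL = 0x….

0: ✓ CMP  NZCV=0000
1: · MOVVS
2: · ADDCS
3: ✓ MOVNE  r4←0x62
4: ✓ CMP  NZCV=0010
5: ✓ MOVNE  r4←0x3c
6: · MOVMI
7: · SUBCC
8: ✓ CMP  NZCV=0010
9: · SUBEQ
10: ✓ MOVGT  r4←0x33
11: ✓ MOVHI  r3←0x66

VAL = 0x09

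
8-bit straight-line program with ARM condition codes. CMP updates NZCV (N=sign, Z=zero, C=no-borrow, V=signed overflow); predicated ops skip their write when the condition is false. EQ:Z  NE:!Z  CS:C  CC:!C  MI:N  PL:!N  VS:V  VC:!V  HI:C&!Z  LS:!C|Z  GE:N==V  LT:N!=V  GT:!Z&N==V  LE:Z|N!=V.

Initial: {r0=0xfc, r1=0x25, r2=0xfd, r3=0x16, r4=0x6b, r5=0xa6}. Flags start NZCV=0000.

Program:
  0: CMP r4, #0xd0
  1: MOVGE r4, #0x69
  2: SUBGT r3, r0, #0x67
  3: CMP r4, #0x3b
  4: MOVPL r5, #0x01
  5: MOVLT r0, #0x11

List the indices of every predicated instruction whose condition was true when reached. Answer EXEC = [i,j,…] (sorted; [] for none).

EXEC = [1,2,4]

0: ✓ CMP  NZCV=1001
1: ✓ MOVGE  r4←0x69
2: ✓ SUBGT  r3←0x95
3: ✓ CMP  NZCV=0010
4: ✓ MOVPL  r5←0x01
5: · MOVLT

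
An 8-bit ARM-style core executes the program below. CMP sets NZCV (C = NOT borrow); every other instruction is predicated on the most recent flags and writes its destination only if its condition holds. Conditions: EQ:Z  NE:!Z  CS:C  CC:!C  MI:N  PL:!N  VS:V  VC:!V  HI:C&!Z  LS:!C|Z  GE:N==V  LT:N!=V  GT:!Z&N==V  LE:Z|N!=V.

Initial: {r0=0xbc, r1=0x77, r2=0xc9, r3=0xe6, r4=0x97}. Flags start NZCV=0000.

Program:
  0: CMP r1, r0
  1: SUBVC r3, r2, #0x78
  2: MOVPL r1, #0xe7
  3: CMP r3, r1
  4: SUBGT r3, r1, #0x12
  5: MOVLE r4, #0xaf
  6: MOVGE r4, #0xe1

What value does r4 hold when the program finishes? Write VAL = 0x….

[0] flags=1001 → (cmp)
[1] flags=1001 VC?F → skip
[2] flags=1001 PL?F → skip
[3] flags=0011 → (cmp)
[4] flags=0011 GT?F → skip
[5] flags=0011 LE?T → r4=0xaf
[6] flags=0011 GE?F → skip

VAL = 0xaf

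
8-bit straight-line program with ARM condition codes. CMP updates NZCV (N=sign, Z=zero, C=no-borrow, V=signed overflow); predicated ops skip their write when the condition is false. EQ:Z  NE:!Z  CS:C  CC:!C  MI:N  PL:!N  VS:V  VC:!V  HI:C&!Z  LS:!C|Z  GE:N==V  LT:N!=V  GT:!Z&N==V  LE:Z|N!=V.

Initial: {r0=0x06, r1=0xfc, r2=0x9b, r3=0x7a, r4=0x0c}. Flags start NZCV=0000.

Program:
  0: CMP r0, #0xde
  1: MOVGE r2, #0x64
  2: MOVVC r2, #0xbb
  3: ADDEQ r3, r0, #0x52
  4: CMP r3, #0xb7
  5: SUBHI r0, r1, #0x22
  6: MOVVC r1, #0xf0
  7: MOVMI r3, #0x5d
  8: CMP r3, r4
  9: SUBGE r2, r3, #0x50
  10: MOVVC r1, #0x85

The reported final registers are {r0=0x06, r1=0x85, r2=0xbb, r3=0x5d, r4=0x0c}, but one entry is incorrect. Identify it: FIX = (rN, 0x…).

0: ✓ CMP  NZCV=0000
1: ✓ MOVGE  r2←0x64
2: ✓ MOVVC  r2←0xbb
3: · ADDEQ
4: ✓ CMP  NZCV=1001
5: · SUBHI
6: · MOVVC
7: ✓ MOVMI  r3←0x5d
8: ✓ CMP  NZCV=0010
9: ✓ SUBGE  r2←0x0d
10: ✓ MOVVC  r1←0x85

FIX = (r2, 0x0d)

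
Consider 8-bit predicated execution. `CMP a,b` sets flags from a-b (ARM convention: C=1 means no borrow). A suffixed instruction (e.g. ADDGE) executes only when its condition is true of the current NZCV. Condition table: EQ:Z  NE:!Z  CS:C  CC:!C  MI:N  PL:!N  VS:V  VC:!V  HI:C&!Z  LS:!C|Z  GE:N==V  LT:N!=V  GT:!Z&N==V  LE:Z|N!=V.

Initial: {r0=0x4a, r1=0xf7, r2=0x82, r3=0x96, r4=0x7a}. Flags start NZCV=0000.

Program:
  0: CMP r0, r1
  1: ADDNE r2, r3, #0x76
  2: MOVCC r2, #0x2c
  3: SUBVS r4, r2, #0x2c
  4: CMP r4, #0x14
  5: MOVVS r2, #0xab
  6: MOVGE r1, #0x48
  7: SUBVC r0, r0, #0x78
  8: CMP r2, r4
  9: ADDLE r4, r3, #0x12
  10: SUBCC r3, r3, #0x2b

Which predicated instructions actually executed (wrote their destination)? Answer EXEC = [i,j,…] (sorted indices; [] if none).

EXEC = [1,2,6,7,9,10]

[0] flags=0000 → (cmp)
[1] flags=0000 NE?T → r2=0x0c
[2] flags=0000 CC?T → r2=0x2c
[3] flags=0000 VS?F → skip
[4] flags=0010 → (cmp)
[5] flags=0010 VS?F → skip
[6] flags=0010 GE?T → r1=0x48
[7] flags=0010 VC?T → r0=0xd2
[8] flags=1000 → (cmp)
[9] flags=1000 LE?T → r4=0xa8
[10] flags=1000 CC?T → r3=0x6b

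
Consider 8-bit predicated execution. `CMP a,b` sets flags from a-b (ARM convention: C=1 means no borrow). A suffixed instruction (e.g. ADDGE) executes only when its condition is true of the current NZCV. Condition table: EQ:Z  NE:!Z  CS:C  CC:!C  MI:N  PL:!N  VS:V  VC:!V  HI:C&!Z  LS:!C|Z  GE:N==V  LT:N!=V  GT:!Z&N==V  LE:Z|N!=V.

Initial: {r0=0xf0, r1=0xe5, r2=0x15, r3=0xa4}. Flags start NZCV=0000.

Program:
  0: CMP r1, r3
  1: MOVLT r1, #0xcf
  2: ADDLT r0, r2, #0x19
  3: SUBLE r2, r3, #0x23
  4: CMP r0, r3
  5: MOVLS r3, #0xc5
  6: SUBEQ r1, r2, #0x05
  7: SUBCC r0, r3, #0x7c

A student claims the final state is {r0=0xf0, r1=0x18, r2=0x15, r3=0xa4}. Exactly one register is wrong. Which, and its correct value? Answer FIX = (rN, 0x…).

0: ✓ CMP  NZCV=0010
1: · MOVLT
2: · ADDLT
3: · SUBLE
4: ✓ CMP  NZCV=0010
5: · MOVLS
6: · SUBEQ
7: · SUBCC

FIX = (r1, 0xe5)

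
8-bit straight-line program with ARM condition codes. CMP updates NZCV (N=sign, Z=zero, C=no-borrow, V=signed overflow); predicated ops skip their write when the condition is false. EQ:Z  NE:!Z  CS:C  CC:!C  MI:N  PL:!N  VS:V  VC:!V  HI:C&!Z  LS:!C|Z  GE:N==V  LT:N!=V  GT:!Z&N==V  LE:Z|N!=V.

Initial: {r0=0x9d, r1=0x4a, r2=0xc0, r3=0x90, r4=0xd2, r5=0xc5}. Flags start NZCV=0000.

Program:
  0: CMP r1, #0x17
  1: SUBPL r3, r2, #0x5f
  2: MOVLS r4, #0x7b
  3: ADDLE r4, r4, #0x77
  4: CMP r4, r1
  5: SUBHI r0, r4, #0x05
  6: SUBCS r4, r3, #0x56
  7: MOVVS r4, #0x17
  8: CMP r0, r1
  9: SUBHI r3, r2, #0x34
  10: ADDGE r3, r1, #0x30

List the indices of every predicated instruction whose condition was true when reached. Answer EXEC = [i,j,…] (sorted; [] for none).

[0] flags=0010 → (cmp)
[1] flags=0010 PL?T → r3=0x61
[2] flags=0010 LS?F → skip
[3] flags=0010 LE?F → skip
[4] flags=1010 → (cmp)
[5] flags=1010 HI?T → r0=0xcd
[6] flags=1010 CS?T → r4=0x0b
[7] flags=1010 VS?F → skip
[8] flags=1010 → (cmp)
[9] flags=1010 HI?T → r3=0x8c
[10] flags=1010 GE?F → skip

EXEC = [1,5,6,9]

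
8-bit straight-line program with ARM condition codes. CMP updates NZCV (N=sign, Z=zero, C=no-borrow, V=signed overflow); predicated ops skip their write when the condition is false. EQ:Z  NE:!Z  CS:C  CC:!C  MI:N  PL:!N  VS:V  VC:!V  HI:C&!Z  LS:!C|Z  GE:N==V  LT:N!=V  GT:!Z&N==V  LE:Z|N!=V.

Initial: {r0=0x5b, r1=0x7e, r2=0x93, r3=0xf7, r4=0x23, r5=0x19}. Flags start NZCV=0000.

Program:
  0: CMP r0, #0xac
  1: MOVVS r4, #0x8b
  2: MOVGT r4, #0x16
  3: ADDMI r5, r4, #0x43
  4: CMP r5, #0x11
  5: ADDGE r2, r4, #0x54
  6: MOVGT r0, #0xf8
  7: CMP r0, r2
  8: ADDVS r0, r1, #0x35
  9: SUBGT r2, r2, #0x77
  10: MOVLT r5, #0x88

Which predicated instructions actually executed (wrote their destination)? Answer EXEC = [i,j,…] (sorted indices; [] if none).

[0] flags=1001 → (cmp)
[1] flags=1001 VS?T → r4=0x8b
[2] flags=1001 GT?T → r4=0x16
[3] flags=1001 MI?T → r5=0x59
[4] flags=0010 → (cmp)
[5] flags=0010 GE?T → r2=0x6a
[6] flags=0010 GT?T → r0=0xf8
[7] flags=1010 → (cmp)
[8] flags=1010 VS?F → skip
[9] flags=1010 GT?F → skip
[10] flags=1010 LT?T → r5=0x88

EXEC = [1,2,3,5,6,10]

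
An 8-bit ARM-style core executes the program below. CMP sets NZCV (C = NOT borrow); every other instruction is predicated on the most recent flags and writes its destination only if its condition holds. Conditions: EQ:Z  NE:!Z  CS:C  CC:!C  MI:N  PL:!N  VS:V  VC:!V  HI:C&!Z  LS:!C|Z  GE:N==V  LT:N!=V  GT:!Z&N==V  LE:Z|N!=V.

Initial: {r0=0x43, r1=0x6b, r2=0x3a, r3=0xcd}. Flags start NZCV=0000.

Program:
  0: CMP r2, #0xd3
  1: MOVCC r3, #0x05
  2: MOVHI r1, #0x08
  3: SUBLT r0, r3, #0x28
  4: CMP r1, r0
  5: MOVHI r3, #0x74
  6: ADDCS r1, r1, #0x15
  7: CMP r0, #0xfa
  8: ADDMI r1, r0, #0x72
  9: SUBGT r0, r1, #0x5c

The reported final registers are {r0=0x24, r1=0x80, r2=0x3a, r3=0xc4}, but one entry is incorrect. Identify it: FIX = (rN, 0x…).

FIX = (r3, 0x74)

[0] flags=0000 → (cmp)
[1] flags=0000 CC?T → r3=0x05
[2] flags=0000 HI?F → skip
[3] flags=0000 LT?F → skip
[4] flags=0010 → (cmp)
[5] flags=0010 HI?T → r3=0x74
[6] flags=0010 CS?T → r1=0x80
[7] flags=0000 → (cmp)
[8] flags=0000 MI?F → skip
[9] flags=0000 GT?T → r0=0x24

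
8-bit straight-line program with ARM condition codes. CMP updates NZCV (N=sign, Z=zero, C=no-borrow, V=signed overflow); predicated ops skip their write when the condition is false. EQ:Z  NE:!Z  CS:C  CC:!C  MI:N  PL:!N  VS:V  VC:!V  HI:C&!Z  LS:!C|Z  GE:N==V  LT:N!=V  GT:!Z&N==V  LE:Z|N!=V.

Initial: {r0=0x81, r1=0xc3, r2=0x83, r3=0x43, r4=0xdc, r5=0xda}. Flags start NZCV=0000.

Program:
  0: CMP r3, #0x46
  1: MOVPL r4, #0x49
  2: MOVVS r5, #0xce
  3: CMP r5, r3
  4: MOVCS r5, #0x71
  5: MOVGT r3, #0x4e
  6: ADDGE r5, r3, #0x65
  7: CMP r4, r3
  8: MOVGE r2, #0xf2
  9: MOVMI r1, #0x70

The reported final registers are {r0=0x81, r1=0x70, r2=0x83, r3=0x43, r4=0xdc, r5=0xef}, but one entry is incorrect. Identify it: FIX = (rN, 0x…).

0: ✓ CMP  NZCV=1000
1: · MOVPL
2: · MOVVS
3: ✓ CMP  NZCV=1010
4: ✓ MOVCS  r5←0x71
5: · MOVGT
6: · ADDGE
7: ✓ CMP  NZCV=1010
8: · MOVGE
9: ✓ MOVMI  r1←0x70

FIX = (r5, 0x71)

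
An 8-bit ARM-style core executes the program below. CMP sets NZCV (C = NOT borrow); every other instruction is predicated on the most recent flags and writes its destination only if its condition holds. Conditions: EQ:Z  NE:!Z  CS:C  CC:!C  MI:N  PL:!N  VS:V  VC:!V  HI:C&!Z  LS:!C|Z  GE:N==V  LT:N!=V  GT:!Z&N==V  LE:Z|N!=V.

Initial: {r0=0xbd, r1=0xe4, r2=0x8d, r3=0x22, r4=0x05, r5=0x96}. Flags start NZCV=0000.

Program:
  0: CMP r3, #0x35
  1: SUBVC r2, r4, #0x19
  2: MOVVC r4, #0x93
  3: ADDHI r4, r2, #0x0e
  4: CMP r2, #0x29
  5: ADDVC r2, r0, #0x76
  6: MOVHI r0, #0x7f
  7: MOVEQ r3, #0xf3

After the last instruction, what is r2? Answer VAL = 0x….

VAL = 0x33

0: ✓ CMP  NZCV=1000
1: ✓ SUBVC  r2←0xec
2: ✓ MOVVC  r4←0x93
3: · ADDHI
4: ✓ CMP  NZCV=1010
5: ✓ ADDVC  r2←0x33
6: ✓ MOVHI  r0←0x7f
7: · MOVEQ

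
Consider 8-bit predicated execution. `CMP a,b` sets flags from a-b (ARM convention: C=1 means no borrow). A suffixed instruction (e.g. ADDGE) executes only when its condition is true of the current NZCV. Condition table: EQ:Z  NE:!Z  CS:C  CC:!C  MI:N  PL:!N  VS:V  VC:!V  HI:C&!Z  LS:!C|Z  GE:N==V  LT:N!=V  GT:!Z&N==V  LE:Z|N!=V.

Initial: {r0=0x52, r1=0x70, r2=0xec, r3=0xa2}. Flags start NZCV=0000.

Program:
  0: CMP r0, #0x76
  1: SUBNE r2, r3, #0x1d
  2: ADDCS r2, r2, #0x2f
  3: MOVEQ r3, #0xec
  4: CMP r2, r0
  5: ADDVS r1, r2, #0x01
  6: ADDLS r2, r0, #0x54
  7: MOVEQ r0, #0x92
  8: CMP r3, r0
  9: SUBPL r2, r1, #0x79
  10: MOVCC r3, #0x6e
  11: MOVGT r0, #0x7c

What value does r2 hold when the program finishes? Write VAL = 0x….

0: ✓ CMP  NZCV=1000
1: ✓ SUBNE  r2←0x85
2: · ADDCS
3: · MOVEQ
4: ✓ CMP  NZCV=0011
5: ✓ ADDVS  r1←0x86
6: · ADDLS
7: · MOVEQ
8: ✓ CMP  NZCV=0011
9: ✓ SUBPL  r2←0x0d
10: · MOVCC
11: · MOVGT

VAL = 0x0d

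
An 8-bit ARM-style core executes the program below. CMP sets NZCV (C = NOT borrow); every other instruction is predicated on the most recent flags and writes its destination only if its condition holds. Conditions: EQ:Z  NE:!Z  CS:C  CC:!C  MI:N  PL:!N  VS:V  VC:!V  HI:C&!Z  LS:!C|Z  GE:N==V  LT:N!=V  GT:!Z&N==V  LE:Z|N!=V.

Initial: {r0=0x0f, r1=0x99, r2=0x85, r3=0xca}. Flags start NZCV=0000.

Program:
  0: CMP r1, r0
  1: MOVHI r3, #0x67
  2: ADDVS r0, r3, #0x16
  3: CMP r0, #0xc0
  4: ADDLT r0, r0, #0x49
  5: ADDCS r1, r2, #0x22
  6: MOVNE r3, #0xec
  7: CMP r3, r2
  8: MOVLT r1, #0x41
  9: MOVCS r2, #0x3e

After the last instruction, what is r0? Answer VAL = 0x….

VAL = 0x0f

[0] flags=1010 → (cmp)
[1] flags=1010 HI?T → r3=0x67
[2] flags=1010 VS?F → skip
[3] flags=0000 → (cmp)
[4] flags=0000 LT?F → skip
[5] flags=0000 CS?F → skip
[6] flags=0000 NE?T → r3=0xec
[7] flags=0010 → (cmp)
[8] flags=0010 LT?F → skip
[9] flags=0010 CS?T → r2=0x3e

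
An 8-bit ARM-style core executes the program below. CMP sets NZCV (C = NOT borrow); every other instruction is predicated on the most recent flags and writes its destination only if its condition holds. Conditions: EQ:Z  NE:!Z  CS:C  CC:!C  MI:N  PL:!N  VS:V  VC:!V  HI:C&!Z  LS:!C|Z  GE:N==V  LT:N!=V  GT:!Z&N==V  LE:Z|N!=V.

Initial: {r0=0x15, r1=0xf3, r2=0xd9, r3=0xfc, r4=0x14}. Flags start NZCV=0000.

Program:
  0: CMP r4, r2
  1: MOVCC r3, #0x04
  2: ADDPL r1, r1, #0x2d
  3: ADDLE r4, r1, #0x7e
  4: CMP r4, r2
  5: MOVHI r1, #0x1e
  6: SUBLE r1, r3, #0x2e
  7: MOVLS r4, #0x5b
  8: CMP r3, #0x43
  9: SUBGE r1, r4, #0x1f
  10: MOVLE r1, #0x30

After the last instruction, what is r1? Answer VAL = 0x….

VAL = 0x30

[0] flags=0000 → (cmp)
[1] flags=0000 CC?T → r3=0x04
[2] flags=0000 PL?T → r1=0x20
[3] flags=0000 LE?F → skip
[4] flags=0000 → (cmp)
[5] flags=0000 HI?F → skip
[6] flags=0000 LE?F → skip
[7] flags=0000 LS?T → r4=0x5b
[8] flags=1000 → (cmp)
[9] flags=1000 GE?F → skip
[10] flags=1000 LE?T → r1=0x30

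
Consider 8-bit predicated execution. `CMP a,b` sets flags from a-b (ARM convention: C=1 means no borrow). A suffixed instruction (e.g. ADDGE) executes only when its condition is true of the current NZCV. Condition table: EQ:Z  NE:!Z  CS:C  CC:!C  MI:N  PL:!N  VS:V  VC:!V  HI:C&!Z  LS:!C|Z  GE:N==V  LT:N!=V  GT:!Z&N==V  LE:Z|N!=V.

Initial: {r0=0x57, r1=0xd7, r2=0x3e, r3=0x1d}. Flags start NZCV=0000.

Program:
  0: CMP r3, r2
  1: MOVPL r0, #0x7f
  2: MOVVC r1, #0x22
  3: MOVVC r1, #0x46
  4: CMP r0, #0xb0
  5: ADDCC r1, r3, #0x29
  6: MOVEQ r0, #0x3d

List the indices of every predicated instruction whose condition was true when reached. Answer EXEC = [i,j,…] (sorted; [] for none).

0: ✓ CMP  NZCV=1000
1: · MOVPL
2: ✓ MOVVC  r1←0x22
3: ✓ MOVVC  r1←0x46
4: ✓ CMP  NZCV=1001
5: ✓ ADDCC  r1←0x46
6: · MOVEQ

EXEC = [2,3,5]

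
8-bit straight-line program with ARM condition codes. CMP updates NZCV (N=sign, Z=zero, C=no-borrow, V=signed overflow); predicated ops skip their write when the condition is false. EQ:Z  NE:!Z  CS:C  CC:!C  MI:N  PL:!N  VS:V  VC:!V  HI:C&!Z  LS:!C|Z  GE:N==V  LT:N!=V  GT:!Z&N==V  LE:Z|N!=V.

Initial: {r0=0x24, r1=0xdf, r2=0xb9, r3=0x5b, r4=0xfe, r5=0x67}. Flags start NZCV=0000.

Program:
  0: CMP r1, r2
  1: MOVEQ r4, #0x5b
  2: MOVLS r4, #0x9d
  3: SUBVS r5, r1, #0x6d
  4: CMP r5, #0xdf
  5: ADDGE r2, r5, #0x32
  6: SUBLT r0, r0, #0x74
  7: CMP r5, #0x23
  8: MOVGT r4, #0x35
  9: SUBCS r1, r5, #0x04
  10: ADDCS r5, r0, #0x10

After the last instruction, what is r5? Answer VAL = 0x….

VAL = 0x34

[0] flags=0010 → (cmp)
[1] flags=0010 EQ?F → skip
[2] flags=0010 LS?F → skip
[3] flags=0010 VS?F → skip
[4] flags=1001 → (cmp)
[5] flags=1001 GE?T → r2=0x99
[6] flags=1001 LT?F → skip
[7] flags=0010 → (cmp)
[8] flags=0010 GT?T → r4=0x35
[9] flags=0010 CS?T → r1=0x63
[10] flags=0010 CS?T → r5=0x34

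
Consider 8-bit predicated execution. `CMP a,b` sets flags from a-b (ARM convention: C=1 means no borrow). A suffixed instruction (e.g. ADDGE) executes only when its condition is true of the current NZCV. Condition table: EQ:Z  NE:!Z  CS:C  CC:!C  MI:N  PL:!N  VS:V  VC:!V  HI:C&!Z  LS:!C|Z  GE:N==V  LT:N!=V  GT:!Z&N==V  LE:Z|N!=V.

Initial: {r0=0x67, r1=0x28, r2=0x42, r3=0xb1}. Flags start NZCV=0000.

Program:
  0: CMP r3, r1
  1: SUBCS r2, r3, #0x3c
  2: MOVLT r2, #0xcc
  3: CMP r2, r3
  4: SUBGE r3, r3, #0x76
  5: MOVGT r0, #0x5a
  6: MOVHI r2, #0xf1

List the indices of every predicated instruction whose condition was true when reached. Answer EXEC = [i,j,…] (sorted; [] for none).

0: ✓ CMP  NZCV=1010
1: ✓ SUBCS  r2←0x75
2: ✓ MOVLT  r2←0xcc
3: ✓ CMP  NZCV=0010
4: ✓ SUBGE  r3←0x3b
5: ✓ MOVGT  r0←0x5a
6: ✓ MOVHI  r2←0xf1

EXEC = [1,2,4,5,6]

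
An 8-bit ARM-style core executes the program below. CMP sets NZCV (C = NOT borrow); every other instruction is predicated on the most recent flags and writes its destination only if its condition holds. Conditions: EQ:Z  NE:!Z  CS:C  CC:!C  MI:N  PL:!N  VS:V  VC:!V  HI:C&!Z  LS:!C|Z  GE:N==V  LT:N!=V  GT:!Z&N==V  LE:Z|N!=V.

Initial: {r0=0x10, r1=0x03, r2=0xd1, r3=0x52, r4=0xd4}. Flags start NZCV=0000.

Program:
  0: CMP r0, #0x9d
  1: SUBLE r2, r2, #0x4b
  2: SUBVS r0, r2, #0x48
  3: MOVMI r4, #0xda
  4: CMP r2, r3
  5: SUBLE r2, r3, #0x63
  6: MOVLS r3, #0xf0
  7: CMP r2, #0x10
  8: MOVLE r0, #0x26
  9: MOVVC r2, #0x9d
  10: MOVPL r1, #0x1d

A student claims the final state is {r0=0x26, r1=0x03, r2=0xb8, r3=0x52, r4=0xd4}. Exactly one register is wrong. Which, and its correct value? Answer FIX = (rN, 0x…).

FIX = (r2, 0x9d)

0: ✓ CMP  NZCV=0000
1: · SUBLE
2: · SUBVS
3: · MOVMI
4: ✓ CMP  NZCV=0011
5: ✓ SUBLE  r2←0xef
6: · MOVLS
7: ✓ CMP  NZCV=1010
8: ✓ MOVLE  r0←0x26
9: ✓ MOVVC  r2←0x9d
10: · MOVPL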